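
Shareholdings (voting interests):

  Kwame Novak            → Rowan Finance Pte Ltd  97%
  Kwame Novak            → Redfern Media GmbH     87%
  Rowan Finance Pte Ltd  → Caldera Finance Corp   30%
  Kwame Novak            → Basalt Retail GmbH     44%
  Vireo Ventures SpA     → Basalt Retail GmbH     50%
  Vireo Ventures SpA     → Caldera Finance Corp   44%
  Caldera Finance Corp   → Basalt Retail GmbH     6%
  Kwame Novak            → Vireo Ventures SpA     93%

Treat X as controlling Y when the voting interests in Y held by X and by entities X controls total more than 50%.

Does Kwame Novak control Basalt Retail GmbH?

Yes

Kwame holds 93% of Vireo, so Kwame controls Vireo.
Kwame holds 97% of Rowan, so Kwame controls Rowan.
Rowan and Vireo together hold 30% + 44% = 74% of Caldera, so Kwame controls Caldera.
Kwame and Vireo and Caldera together hold 44% + 50% + 6% = 100% of Basalt, so Kwame controls Basalt.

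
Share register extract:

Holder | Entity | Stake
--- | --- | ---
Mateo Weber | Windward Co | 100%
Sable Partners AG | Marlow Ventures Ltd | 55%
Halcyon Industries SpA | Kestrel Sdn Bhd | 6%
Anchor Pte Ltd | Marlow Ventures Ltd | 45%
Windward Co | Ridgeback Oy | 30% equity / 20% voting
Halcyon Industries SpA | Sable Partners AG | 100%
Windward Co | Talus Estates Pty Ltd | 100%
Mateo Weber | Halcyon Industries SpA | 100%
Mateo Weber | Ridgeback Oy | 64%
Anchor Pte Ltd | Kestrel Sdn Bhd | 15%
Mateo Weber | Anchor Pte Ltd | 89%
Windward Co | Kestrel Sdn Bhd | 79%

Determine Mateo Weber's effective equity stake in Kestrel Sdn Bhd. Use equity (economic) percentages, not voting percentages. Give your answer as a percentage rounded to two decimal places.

98.35%

Mateo reaches Kestrel along 3 paths.
Via Anchor: 89% × 15% = 13.35%.
Via Windward: 100% × 79% = 79%.
Via Halcyon: 100% × 6% = 6%.
Total: 13.35% + 79% + 6% = 98.35%.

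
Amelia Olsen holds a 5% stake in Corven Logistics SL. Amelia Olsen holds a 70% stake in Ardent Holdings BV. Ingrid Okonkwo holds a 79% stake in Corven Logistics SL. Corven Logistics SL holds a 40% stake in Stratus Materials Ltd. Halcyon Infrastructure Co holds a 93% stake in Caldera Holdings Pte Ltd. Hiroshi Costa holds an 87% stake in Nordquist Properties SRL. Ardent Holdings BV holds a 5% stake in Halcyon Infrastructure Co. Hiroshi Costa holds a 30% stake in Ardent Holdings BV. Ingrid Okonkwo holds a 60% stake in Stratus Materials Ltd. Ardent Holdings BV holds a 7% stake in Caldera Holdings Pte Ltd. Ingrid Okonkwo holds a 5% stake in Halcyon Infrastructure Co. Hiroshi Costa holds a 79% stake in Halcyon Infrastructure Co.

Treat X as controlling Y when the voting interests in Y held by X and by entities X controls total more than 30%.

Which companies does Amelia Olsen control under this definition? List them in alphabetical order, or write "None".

Ardent Holdings BV

Amelia holds 70% of Ardent, so Amelia controls Ardent.
No other company's threshold is met.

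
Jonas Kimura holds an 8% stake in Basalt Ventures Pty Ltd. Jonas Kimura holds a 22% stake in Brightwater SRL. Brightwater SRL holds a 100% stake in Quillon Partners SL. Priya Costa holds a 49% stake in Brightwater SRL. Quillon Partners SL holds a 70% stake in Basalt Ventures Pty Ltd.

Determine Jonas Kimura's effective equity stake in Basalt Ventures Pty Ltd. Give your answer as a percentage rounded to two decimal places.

23.40%

Jonas reaches Basalt along 2 paths.
Direct stake: 8% = 8%.
Via Brightwater → Quillon: 22% × 100% × 70% = 15.4%.
Total: 8% + 15.4% = 23.4%.
Rounded: 23.40%.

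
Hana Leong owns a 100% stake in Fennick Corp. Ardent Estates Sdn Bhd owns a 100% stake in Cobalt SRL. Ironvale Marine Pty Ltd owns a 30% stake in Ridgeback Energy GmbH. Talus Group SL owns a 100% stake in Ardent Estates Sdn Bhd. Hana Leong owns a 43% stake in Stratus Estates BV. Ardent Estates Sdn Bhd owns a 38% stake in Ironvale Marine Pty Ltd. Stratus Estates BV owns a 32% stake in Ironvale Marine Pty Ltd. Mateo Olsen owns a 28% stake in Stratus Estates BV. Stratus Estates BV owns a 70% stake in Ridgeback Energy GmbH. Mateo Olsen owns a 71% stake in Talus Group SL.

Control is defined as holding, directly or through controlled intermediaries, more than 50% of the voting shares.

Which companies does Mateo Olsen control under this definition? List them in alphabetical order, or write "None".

Mateo holds 71% of Talus, so Mateo controls Talus.
Talus holds 100% of Ardent, so Mateo controls Ardent.
Ardent holds 100% of Cobalt, so Mateo controls Cobalt.
No other company's threshold is met.

Ardent Estates Sdn Bhd, Cobalt SRL, Talus Group SL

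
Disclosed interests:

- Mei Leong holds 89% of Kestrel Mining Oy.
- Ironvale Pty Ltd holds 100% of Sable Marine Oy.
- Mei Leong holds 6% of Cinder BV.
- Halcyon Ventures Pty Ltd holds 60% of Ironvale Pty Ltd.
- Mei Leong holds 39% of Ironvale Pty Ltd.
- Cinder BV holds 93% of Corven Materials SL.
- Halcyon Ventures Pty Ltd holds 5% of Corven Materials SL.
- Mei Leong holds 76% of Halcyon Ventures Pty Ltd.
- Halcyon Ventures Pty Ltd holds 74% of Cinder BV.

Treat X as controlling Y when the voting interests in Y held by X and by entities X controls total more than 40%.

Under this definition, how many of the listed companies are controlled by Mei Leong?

Mei holds 76% of Halcyon, so Mei controls Halcyon.
Halcyon and Mei together hold 74% + 6% = 80% of Cinder, so Mei controls Cinder.
Halcyon and Mei together hold 60% + 39% = 99% of Ironvale, so Mei controls Ironvale.
Cinder and Halcyon together hold 93% + 5% = 98% of Corven, so Mei controls Corven.
Ironvale holds 100% of Sable, so Mei controls Sable.
Mei holds 89% of Kestrel, so Mei controls Kestrel.
Mei controls 6 companies.

6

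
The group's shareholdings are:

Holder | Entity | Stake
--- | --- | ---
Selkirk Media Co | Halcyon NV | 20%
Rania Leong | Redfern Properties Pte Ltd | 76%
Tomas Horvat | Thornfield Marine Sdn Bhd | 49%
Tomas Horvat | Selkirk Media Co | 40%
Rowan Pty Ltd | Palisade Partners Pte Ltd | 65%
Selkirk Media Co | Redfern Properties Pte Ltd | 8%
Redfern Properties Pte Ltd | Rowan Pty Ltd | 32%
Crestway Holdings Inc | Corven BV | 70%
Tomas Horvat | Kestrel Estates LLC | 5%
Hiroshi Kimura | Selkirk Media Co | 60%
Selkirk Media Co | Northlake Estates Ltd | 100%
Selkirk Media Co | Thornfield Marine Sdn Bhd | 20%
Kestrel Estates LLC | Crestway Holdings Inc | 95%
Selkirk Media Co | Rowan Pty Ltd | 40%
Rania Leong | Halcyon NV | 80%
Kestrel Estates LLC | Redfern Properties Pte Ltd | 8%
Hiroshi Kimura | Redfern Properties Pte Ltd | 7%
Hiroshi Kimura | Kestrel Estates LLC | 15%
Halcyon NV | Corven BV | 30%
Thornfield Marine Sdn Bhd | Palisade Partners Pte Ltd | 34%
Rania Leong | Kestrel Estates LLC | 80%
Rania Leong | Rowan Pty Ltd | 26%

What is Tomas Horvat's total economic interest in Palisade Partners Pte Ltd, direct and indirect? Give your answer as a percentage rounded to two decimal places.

30.53%

Tomas reaches Palisade along 5 paths.
Via Kestrel → Redfern → Rowan: 5% × 8% × 32% × 65% = 0.0832%.
Via Selkirk → Redfern → Rowan: 40% × 8% × 32% × 65% = 0.6656%.
Via Selkirk → Rowan: 40% × 40% × 65% = 10.4%.
Via Thornfield: 49% × 34% = 16.66%.
Via Selkirk → Thornfield: 40% × 20% × 34% = 2.72%.
Total: 0.0832% + 0.6656% + 10.4% + 16.66% + 2.72% = 30.5288%.
Rounded: 30.53%.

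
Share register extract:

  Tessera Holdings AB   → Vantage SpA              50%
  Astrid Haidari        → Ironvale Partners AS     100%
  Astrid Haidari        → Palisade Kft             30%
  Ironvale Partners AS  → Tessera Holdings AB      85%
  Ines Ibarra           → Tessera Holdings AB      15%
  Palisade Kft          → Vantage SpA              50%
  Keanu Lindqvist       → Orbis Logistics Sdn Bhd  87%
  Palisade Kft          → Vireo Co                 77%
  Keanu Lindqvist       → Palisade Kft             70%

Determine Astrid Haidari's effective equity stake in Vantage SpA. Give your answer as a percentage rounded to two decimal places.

Astrid reaches Vantage along 2 paths.
Via Ironvale → Tessera: 100% × 85% × 50% = 42.5%.
Via Palisade: 30% × 50% = 15%.
Total: 42.5% + 15% = 57.5%.
Rounded: 57.50%.

57.50%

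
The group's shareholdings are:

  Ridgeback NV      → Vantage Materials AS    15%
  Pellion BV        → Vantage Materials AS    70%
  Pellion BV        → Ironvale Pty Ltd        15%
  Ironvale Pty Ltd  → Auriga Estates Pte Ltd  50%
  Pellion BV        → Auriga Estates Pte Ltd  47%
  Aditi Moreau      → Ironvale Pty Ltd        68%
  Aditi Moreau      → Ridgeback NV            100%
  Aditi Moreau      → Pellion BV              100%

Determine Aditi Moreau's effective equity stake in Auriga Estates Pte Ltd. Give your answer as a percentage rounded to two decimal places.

88.50%

Aditi reaches Auriga along 3 paths.
Via Ironvale: 68% × 50% = 34%.
Via Pellion → Ironvale: 100% × 15% × 50% = 7.5%.
Via Pellion: 100% × 47% = 47%.
Total: 34% + 7.5% + 47% = 88.5%.
Rounded: 88.50%.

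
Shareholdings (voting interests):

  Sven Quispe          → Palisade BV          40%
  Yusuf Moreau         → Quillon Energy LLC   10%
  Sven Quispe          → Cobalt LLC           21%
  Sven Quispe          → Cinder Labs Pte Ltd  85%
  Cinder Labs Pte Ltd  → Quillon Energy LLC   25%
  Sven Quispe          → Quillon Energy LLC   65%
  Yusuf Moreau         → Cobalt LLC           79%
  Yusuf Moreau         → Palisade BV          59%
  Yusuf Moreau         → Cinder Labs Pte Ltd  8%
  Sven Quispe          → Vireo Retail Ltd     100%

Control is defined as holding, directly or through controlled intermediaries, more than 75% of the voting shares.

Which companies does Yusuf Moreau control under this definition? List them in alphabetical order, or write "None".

Cobalt LLC

Yusuf holds 79% of Cobalt, so Yusuf controls Cobalt.
No other company's threshold is met.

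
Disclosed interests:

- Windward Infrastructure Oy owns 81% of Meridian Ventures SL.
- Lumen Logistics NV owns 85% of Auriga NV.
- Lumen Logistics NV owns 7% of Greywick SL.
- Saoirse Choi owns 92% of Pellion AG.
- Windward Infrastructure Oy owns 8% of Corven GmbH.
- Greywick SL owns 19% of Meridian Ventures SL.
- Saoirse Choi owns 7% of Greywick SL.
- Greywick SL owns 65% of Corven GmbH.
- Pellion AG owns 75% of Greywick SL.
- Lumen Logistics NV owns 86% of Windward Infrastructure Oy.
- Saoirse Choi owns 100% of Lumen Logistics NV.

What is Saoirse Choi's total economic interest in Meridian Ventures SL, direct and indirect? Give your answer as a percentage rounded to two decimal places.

Saoirse reaches Meridian along 4 paths.
Via Lumen → Greywick: 100% × 7% × 19% = 1.33%.
Via Pellion → Greywick: 92% × 75% × 19% = 13.11%.
Via Greywick: 7% × 19% = 1.33%.
Via Lumen → Windward: 100% × 86% × 81% = 69.66%.
Total: 1.33% + 13.11% + 1.33% + 69.66% = 85.43%.

85.43%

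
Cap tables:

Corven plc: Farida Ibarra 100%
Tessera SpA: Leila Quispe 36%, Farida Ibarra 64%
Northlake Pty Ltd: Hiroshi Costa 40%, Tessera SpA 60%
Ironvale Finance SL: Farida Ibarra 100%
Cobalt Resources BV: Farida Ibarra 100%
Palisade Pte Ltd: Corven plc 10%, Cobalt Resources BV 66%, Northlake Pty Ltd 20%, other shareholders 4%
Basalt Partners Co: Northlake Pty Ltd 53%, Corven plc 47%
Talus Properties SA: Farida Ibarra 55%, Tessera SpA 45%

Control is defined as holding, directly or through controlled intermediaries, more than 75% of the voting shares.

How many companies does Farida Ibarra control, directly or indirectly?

Farida holds 100% of Corven, so Farida controls Corven.
Farida holds 100% of Ironvale, so Farida controls Ironvale.
Farida holds 100% of Cobalt, so Farida controls Cobalt.
Corven and Cobalt together hold 10% + 66% = 76% of Palisade, so Farida controls Palisade.
No other company's threshold is met.
Farida controls 4 companies.

4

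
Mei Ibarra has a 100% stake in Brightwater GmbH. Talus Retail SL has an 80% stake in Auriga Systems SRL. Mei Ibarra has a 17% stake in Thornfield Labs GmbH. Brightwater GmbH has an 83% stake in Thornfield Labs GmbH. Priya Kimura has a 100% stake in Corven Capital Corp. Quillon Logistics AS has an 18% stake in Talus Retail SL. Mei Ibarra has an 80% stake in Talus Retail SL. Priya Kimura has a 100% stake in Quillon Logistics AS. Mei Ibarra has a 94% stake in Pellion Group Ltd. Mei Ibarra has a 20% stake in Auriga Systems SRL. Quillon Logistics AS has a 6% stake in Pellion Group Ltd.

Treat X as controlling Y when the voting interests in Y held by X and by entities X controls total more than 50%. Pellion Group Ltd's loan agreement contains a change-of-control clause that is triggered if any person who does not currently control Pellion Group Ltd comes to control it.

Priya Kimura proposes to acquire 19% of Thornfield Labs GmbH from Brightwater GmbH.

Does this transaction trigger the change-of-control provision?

The purchase adds only to Priya's holdings (Brightwater's stake shrinks), so Priya is the only person who could newly come to control Pellion.
Priya holds 100% of Quillon, so Priya controls Quillon.
Priya holds 100% of Corven, so Priya controls Corven.
In Pellion, Priya's side holds only 6%, not > 50%.
So before the transaction, Priya does not control Pellion.
After the purchase, Priya holds 19% of Thornfield directly, and Brightwater's stake falls to 64%.
Priya's side now holds 19% of Thornfield, not > 50%, so Priya still does not control Thornfield.
After the transaction, Priya's side holds 6% of Pellion, not > 50%, so Priya still does not control Pellion.
No new person acquires control, so the clause is not triggered.

No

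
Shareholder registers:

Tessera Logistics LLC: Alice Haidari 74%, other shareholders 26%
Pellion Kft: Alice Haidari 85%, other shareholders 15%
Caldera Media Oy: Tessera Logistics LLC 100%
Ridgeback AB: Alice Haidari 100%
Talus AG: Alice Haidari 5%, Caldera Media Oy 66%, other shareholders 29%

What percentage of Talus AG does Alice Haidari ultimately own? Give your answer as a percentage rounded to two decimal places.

53.84%

Alice reaches Talus along 2 paths.
Direct stake: 5% = 5%.
Via Tessera → Caldera: 74% × 100% × 66% = 48.84%.
Total: 5% + 48.84% = 53.84%.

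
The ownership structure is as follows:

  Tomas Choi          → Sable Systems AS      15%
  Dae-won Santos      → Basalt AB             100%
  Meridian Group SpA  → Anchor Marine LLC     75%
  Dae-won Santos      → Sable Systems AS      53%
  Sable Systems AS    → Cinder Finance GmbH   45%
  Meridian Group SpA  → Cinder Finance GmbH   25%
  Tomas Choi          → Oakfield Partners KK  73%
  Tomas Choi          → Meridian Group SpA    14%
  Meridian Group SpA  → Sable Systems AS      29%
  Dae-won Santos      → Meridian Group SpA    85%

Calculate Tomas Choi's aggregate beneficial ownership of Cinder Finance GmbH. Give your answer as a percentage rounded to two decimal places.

12.08%

Tomas reaches Cinder along 3 paths.
Via Sable: 15% × 45% = 6.75%.
Via Meridian → Sable: 14% × 29% × 45% = 1.827%.
Via Meridian: 14% × 25% = 3.5%.
Total: 6.75% + 1.827% + 3.5% = 12.077%.
Rounded: 12.08%.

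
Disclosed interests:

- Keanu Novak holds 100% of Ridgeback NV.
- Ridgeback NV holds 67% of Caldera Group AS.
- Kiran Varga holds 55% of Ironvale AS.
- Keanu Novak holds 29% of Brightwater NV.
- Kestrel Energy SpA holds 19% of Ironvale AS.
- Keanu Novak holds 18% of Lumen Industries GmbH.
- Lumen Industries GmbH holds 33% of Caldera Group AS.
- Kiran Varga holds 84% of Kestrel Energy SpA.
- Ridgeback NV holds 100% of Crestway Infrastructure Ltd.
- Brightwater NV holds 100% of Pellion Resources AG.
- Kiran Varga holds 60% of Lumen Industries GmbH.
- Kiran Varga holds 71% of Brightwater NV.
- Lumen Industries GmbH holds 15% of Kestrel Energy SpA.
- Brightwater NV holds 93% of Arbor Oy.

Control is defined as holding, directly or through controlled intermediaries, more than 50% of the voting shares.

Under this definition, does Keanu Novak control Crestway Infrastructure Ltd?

Yes

Keanu holds 100% of Ridgeback, so Keanu controls Ridgeback.
Ridgeback holds 100% of Crestway, so Keanu controls Crestway.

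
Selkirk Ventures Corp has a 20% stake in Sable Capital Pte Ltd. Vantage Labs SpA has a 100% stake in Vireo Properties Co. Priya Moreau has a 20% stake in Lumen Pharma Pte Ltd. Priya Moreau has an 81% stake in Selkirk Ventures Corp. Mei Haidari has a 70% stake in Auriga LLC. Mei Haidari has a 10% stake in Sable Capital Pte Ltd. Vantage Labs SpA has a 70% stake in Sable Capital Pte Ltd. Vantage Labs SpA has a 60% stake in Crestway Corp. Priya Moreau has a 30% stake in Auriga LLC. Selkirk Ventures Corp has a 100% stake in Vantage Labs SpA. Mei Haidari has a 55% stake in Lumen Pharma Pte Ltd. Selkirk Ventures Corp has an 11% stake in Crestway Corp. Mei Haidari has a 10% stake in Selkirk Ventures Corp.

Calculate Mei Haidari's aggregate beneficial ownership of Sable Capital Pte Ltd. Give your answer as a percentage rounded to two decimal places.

Mei reaches Sable along 3 paths.
Via Selkirk → Vantage: 10% × 100% × 70% = 7%.
Direct stake: 10% = 10%.
Via Selkirk: 10% × 20% = 2%.
Total: 7% + 10% + 2% = 19%.
Rounded: 19.00%.

19.00%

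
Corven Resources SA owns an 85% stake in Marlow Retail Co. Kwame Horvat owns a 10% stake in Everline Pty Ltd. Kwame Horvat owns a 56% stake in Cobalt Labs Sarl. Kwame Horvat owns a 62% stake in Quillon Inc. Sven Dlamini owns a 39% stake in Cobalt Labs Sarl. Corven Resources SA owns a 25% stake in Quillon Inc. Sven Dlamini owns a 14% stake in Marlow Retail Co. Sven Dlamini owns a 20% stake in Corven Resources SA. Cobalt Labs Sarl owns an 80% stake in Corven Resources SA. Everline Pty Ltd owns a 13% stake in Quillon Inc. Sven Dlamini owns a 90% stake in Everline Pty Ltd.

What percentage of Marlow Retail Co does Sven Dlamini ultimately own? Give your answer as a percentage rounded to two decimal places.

57.52%

Sven reaches Marlow along 3 paths.
Via Corven: 20% × 85% = 17%.
Via Cobalt → Corven: 39% × 80% × 85% = 26.52%.
Direct stake: 14% = 14%.
Total: 17% + 26.52% + 14% = 57.52%.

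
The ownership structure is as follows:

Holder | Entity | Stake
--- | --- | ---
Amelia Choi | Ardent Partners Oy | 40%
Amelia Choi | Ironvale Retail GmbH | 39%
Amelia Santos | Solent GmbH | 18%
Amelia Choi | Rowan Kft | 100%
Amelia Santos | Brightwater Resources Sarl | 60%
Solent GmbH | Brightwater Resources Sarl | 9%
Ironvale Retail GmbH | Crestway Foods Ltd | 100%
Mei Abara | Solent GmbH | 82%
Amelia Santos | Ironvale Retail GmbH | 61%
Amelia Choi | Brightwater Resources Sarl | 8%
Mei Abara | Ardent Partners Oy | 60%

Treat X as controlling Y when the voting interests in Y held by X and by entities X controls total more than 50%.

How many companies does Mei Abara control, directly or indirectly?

Mei holds 82% of Solent, so Mei controls Solent.
Mei holds 60% of Ardent, so Mei controls Ardent.
No other company's threshold is met.
Mei controls 2 companies.

2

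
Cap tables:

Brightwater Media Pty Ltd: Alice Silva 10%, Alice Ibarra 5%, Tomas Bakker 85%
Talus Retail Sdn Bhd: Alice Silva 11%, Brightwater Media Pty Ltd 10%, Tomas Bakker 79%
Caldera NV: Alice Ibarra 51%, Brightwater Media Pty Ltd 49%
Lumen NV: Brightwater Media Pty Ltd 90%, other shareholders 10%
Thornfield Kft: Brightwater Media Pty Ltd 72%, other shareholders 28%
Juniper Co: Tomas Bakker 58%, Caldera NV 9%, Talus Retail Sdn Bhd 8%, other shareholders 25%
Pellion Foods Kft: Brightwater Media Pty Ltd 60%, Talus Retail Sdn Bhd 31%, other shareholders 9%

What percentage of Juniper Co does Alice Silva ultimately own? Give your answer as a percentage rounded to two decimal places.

Alice Silva reaches Juniper along 3 paths.
Via Brightwater → Caldera: 10% × 49% × 9% = 0.441%.
Via Talus: 11% × 8% = 0.88%.
Via Brightwater → Talus: 10% × 10% × 8% = 0.08%.
Total: 0.441% + 0.88% + 0.08% = 1.401%.
Rounded: 1.40%.

1.40%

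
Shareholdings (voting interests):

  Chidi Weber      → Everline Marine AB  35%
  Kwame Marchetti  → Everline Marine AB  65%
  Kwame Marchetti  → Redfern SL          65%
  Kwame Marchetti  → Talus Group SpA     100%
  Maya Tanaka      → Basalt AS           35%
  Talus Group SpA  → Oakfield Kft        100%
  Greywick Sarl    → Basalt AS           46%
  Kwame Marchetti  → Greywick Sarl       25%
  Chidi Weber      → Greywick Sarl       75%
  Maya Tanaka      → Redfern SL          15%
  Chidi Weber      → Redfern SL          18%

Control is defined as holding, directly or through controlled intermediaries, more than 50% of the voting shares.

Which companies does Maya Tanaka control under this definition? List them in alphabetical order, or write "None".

None

Maya's largest direct stake is 35% in Basalt, which does not meet the threshold.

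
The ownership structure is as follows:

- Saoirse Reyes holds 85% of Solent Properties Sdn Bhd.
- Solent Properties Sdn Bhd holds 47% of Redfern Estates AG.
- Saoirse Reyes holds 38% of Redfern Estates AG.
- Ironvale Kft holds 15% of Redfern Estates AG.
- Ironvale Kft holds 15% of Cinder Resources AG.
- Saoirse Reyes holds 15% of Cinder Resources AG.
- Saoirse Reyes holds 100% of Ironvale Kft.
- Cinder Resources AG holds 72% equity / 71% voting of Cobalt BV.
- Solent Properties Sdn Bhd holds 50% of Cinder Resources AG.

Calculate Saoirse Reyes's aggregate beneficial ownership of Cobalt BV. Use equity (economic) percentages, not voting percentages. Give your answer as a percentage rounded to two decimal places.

52.20%

Saoirse reaches Cobalt along 3 paths.
Via Cinder: 15% × 72% = 10.8%.
Via Ironvale → Cinder: 100% × 15% × 72% = 10.8%.
Via Solent → Cinder: 85% × 50% × 72% = 30.6%.
Total: 10.8% + 10.8% + 30.6% = 52.2%.
Rounded: 52.20%.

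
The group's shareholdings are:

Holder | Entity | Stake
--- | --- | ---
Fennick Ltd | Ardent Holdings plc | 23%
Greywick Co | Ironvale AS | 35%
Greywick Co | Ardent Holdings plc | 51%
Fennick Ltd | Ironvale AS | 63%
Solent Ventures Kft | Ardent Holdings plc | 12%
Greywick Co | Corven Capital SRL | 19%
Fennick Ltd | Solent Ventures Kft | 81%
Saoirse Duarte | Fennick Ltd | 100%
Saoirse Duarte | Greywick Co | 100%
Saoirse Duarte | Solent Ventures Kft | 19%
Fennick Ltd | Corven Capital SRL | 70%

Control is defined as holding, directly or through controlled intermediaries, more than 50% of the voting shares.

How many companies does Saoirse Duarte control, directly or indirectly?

6

Saoirse holds 100% of Greywick, so Saoirse controls Greywick.
Saoirse holds 100% of Fennick, so Saoirse controls Fennick.
Fennick and Greywick together hold 63% + 35% = 98% of Ironvale, so Saoirse controls Ironvale.
Saoirse and Fennick together hold 19% + 81% = 100% of Solent, so Saoirse controls Solent.
Greywick and Fennick and Solent together hold 51% + 23% + 12% = 86% of Ardent, so Saoirse controls Ardent.
Fennick and Greywick together hold 70% + 19% = 89% of Corven, so Saoirse controls Corven.
Saoirse controls 6 companies.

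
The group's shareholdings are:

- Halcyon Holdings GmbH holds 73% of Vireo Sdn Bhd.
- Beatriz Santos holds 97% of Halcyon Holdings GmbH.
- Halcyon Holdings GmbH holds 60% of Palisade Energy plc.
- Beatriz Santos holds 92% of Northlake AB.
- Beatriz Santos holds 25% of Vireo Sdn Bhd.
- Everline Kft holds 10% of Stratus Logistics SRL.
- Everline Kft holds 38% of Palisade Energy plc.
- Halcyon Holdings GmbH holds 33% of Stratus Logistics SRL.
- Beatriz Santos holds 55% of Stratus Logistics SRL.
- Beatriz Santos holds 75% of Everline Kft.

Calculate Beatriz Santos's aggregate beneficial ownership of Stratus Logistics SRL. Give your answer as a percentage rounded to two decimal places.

94.51%

Beatriz reaches Stratus along 3 paths.
Direct stake: 55% = 55%.
Via Halcyon: 97% × 33% = 32.01%.
Via Everline: 75% × 10% = 7.5%.
Total: 55% + 32.01% + 7.5% = 94.51%.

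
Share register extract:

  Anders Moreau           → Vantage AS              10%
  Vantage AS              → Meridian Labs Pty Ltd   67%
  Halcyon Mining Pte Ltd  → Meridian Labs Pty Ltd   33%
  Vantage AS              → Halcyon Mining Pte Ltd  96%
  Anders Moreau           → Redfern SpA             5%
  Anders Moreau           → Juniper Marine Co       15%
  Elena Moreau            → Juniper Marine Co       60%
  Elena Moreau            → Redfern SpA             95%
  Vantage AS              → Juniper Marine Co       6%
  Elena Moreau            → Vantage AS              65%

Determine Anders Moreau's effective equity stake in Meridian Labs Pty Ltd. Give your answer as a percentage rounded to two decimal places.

9.87%

Anders reaches Meridian along 2 paths.
Via Vantage → Halcyon: 10% × 96% × 33% = 3.168%.
Via Vantage: 10% × 67% = 6.7%.
Total: 3.168% + 6.7% = 9.868%.
Rounded: 9.87%.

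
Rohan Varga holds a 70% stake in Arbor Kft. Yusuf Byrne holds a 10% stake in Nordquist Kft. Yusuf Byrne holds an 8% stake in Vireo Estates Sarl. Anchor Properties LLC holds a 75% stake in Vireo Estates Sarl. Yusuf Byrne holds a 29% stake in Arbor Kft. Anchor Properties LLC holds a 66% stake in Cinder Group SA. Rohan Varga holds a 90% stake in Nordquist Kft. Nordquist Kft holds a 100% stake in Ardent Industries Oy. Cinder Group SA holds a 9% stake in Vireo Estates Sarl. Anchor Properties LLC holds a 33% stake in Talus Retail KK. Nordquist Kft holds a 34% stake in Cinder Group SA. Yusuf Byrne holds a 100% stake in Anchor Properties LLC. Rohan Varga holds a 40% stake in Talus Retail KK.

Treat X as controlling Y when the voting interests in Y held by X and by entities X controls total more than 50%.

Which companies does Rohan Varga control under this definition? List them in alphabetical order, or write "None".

Arbor Kft, Ardent Industries Oy, Nordquist Kft

Rohan holds 90% of Nordquist, so Rohan controls Nordquist.
Nordquist holds 100% of Ardent, so Rohan controls Ardent.
Rohan holds 70% of Arbor, so Rohan controls Arbor.
No other company's threshold is met.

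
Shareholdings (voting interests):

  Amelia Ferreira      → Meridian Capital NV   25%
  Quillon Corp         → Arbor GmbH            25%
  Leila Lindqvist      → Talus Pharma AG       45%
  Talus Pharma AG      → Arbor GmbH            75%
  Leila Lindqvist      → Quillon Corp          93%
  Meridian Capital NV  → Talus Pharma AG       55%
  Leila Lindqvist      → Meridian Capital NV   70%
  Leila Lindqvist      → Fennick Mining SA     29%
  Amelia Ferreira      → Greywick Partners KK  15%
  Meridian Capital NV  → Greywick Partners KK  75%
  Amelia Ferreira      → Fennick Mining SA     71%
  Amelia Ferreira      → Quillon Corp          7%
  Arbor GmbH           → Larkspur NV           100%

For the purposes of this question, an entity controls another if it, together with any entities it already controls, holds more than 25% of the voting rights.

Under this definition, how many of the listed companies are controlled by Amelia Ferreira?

Amelia holds 71% of Fennick, so Amelia controls Fennick.
No other company's threshold is met.
Amelia controls 1 company.

1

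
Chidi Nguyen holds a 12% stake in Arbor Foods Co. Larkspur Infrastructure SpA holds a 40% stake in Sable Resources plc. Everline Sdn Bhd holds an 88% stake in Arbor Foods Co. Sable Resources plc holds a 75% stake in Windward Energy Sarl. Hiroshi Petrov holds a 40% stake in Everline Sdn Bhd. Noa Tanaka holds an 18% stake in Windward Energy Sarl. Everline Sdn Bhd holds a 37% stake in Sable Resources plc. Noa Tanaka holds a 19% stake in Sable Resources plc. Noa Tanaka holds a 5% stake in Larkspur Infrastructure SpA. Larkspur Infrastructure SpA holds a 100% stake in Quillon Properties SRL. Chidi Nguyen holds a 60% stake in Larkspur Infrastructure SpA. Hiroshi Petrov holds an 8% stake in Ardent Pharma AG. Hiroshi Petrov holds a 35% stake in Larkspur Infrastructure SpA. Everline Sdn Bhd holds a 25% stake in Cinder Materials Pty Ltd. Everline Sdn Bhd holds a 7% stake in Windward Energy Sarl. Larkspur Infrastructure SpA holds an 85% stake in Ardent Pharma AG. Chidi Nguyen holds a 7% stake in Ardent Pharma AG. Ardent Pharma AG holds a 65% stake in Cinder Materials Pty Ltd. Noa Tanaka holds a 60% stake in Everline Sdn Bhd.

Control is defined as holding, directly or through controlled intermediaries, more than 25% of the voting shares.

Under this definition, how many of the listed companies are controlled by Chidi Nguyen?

6

Chidi holds 60% of Larkspur, so Chidi controls Larkspur.
Larkspur holds 40% of Sable, so Chidi controls Sable.
Chidi and Larkspur together hold 7% + 85% = 92% of Ardent, so Chidi controls Ardent.
Larkspur holds 100% of Quillon, so Chidi controls Quillon.
Sable holds 75% of Windward, so Chidi controls Windward.
Ardent holds 65% of Cinder, so Chidi controls Cinder.
No other company's threshold is met.
Chidi controls 6 companies.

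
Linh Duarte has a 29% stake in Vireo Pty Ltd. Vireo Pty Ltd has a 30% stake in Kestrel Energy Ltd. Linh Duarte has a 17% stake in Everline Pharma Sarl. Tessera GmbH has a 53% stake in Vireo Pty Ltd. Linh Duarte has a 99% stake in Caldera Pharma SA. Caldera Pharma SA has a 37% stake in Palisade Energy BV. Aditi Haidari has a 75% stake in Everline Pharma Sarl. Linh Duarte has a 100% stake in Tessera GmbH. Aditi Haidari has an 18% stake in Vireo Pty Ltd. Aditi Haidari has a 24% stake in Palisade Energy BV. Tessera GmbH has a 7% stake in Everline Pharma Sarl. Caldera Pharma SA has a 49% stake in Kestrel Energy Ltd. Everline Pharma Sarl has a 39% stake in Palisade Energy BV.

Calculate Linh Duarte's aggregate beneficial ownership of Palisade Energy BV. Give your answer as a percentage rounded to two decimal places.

Linh reaches Palisade along 3 paths.
Via Caldera: 99% × 37% = 36.63%.
Via Tessera → Everline: 100% × 7% × 39% = 2.73%.
Via Everline: 17% × 39% = 6.63%.
Total: 36.63% + 2.73% + 6.63% = 45.99%.

45.99%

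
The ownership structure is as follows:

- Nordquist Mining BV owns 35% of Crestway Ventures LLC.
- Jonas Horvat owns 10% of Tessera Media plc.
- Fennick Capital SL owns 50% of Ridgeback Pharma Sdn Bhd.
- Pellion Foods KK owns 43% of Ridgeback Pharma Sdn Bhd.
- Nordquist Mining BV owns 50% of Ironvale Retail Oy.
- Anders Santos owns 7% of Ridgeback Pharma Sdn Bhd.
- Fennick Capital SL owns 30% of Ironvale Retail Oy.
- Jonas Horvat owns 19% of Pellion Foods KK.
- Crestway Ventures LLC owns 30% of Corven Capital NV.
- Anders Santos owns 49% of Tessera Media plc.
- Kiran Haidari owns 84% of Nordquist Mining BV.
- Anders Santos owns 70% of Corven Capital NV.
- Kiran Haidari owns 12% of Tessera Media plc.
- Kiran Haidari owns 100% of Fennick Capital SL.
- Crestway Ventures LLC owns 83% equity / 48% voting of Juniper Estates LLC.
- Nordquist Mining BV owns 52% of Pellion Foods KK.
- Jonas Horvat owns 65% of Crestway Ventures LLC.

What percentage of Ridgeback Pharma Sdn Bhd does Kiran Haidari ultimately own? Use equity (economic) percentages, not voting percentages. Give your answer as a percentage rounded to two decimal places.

Kiran reaches Ridgeback along 2 paths.
Via Nordquist → Pellion: 84% × 52% × 43% = 18.7824%.
Via Fennick: 100% × 50% = 50%.
Total: 18.7824% + 50% = 68.7824%.
Rounded: 68.78%.

68.78%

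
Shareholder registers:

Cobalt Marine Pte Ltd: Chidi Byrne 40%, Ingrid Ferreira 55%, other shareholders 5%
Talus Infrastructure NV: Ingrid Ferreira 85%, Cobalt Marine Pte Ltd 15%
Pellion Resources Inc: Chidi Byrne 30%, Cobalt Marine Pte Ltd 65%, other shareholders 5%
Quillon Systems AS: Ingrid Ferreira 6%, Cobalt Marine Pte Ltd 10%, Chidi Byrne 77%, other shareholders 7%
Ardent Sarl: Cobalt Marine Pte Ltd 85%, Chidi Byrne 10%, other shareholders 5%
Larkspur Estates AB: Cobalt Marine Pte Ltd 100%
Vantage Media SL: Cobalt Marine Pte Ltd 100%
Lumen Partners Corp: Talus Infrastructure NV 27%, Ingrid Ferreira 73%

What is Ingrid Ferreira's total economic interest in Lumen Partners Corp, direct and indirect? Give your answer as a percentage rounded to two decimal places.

Ingrid reaches Lumen along 3 paths.
Via Talus: 85% × 27% = 22.95%.
Via Cobalt → Talus: 55% × 15% × 27% = 2.2275%.
Direct stake: 73% = 73%.
Total: 22.95% + 2.2275% + 73% = 98.1775%.
Rounded: 98.18%.

98.18%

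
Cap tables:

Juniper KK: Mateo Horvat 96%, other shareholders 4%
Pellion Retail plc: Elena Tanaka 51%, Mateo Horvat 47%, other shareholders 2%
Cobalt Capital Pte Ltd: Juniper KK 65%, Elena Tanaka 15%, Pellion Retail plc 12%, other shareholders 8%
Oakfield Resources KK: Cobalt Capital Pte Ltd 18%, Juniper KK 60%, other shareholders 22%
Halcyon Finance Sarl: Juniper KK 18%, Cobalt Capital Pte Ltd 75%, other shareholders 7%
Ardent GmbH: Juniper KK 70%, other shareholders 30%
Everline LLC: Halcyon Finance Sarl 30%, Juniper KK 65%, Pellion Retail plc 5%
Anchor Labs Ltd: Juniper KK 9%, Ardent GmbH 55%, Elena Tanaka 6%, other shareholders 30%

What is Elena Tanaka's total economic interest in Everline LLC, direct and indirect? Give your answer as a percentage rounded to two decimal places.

Elena reaches Everline along 3 paths.
Via Cobalt → Halcyon: 15% × 75% × 30% = 3.375%.
Via Pellion → Cobalt → Halcyon: 51% × 12% × 75% × 30% = 1.377%.
Via Pellion: 51% × 5% = 2.55%.
Total: 3.375% + 1.377% + 2.55% = 7.302%.
Rounded: 7.30%.

7.30%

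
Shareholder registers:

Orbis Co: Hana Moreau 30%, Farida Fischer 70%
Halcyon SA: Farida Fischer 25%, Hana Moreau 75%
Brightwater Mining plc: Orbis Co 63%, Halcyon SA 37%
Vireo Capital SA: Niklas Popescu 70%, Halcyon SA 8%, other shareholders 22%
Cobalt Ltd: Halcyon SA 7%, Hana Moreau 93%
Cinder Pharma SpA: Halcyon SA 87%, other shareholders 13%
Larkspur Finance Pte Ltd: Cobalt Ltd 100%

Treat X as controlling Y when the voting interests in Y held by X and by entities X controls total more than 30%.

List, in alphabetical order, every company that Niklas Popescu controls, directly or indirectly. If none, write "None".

Vireo Capital SA

Niklas holds 70% of Vireo, so Niklas controls Vireo.
No other company's threshold is met.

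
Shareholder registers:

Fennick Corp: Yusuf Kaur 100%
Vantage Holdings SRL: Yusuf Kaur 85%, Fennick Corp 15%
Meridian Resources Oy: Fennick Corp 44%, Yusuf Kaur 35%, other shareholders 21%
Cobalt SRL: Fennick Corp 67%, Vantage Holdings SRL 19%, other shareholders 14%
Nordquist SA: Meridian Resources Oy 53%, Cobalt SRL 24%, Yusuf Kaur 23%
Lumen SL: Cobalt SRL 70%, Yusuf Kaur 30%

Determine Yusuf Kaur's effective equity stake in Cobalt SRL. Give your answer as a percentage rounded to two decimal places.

Yusuf reaches Cobalt along 3 paths.
Via Fennick: 100% × 67% = 67%.
Via Vantage: 85% × 19% = 16.15%.
Via Fennick → Vantage: 100% × 15% × 19% = 2.85%.
Total: 67% + 16.15% + 2.85% = 86%.
Rounded: 86.00%.

86.00%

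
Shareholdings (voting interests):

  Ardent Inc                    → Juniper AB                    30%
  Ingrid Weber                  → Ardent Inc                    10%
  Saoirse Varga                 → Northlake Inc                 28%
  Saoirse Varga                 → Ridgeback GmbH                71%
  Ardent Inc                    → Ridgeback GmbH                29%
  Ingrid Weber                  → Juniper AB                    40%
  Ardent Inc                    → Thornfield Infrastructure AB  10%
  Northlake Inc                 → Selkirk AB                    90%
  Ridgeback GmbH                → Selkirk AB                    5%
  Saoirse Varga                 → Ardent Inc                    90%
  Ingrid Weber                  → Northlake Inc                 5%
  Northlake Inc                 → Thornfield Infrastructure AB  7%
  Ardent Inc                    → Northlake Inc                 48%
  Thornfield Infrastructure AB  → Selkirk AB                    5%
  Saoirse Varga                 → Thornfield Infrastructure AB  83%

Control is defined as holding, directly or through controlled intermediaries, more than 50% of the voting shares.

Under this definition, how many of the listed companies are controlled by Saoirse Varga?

Saoirse holds 90% of Ardent, so Saoirse controls Ardent.
Saoirse and Ardent together hold 28% + 48% = 76% of Northlake, so Saoirse controls Northlake.
Saoirse and Ardent together hold 71% + 29% = 100% of Ridgeback, so Saoirse controls Ridgeback.
Ardent and Saoirse and Northlake together hold 10% + 83% + 7% = 100% of Thornfield, so Saoirse controls Thornfield.
Thornfield and Ridgeback and Northlake together hold 5% + 5% + 90% = 100% of Selkirk, so Saoirse controls Selkirk.
No other company's threshold is met.
Saoirse controls 5 companies.

5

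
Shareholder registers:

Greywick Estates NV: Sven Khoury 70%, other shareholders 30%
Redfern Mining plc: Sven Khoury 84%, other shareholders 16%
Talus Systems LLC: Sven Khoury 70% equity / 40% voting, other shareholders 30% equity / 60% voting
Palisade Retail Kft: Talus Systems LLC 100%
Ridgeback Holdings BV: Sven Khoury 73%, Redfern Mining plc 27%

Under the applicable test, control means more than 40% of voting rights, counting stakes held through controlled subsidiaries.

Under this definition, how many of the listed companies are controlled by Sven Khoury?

Sven holds 70% of Greywick, so Sven controls Greywick.
Sven holds 84% of Redfern, so Sven controls Redfern.
Sven and Redfern together hold 73% + 27% = 100% of Ridgeback, so Sven controls Ridgeback.
No other company's threshold is met.
Sven controls 3 companies.

3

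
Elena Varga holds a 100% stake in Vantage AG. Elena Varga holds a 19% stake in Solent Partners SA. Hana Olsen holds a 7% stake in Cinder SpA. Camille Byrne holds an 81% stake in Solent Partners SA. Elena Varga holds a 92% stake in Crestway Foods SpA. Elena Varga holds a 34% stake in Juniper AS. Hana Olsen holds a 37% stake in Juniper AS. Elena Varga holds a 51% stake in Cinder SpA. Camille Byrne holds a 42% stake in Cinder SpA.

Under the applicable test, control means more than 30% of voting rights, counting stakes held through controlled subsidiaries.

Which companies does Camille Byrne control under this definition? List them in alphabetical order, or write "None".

Cinder SpA, Solent Partners SA

Camille holds 42% of Cinder, so Camille controls Cinder.
Camille holds 81% of Solent, so Camille controls Solent.
No other company's threshold is met.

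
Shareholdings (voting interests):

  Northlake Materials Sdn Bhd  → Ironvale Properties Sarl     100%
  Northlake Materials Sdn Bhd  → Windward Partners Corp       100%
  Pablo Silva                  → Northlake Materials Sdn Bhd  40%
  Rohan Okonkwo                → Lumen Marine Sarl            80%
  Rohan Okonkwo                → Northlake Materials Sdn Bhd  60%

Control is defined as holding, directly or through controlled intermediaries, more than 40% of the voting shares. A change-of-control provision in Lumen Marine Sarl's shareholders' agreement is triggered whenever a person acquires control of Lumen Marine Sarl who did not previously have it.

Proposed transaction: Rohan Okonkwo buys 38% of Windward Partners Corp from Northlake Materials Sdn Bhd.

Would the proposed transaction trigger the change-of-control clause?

No

The purchase adds only to Rohan's holdings (Northlake's stake shrinks), so Rohan is the only person who could newly come to control Lumen.
Rohan holds 80% of Lumen, so Rohan controls Lumen.
So Rohan already controls Lumen before the transaction.
After the purchase, Rohan holds 38% of Windward directly, and Northlake's stake falls to 62%.
Rohan controlled Lumen already, so this is not a new person acquiring control; every other person's position is unchanged or reduced.
No new person acquires control, so the clause is not triggered.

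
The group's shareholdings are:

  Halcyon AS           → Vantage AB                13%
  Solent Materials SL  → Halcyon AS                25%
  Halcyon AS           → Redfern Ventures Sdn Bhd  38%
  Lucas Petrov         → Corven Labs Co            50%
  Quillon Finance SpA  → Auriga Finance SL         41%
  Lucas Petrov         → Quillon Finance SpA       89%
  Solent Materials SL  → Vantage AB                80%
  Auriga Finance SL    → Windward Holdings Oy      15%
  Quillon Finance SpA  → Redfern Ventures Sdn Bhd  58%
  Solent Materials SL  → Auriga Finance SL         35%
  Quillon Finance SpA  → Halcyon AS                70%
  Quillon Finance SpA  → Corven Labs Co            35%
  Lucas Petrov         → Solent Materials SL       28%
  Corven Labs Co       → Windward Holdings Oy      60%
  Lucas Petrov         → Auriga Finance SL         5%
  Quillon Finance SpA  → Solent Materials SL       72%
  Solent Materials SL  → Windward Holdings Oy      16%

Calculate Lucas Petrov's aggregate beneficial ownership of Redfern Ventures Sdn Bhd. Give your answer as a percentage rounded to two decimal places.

84.04%

Lucas reaches Redfern along 4 paths.
Via Quillon: 89% × 58% = 51.62%.
Via Quillon → Halcyon: 89% × 70% × 38% = 23.674%.
Via Solent → Halcyon: 28% × 25% × 38% = 2.66%.
Via Quillon → Solent → Halcyon: 89% × 72% × 25% × 38% = 6.0876%.
Total: 51.62% + 23.674% + 2.66% + 6.0876% = 84.0416%.
Rounded: 84.04%.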